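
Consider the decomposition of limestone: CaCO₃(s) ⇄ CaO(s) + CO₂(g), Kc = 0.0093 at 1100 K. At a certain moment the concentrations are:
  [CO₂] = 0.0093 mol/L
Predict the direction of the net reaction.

at equilibrium

(CaCO₃, CaO are pure solids — omitted from Qc.)
Qc = [CO₂] = 0.0093
Qc = 0.0093 = Kc, so the system is already at equilibrium.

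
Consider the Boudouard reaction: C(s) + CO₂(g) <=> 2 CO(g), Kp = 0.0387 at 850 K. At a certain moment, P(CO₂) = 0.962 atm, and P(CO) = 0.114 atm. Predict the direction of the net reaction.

(C is a pure solid — omitted from Qp.)
Qp = P(CO)² / P(CO₂) = (0.114)² / (0.962) = 0.0135
Qp = 0.0135 < Kp = 0.0387, so the forward reaction proceeds.

toward products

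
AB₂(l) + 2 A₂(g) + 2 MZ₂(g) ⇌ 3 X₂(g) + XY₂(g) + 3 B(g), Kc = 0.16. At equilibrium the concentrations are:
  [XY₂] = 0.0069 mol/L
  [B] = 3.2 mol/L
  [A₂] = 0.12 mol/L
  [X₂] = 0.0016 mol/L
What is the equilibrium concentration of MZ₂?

[MZ₂] = 6.3×10⁻⁴ mol/L

(AB₂ is a pure liquid — omitted from Kc.)
At equilibrium, Kc = [X₂]³·[XY₂]·[B]³ / ([A₂]²·[MZ₂]²) = 0.16.
(0.0016)³·(0.0069)·(3.2)³ / ((0.12)²·([MZ₂])²) = 0.16
[MZ₂]² = 4.02×10⁻⁷ ⇒ [MZ₂] = 6.3×10⁻⁴ mol/L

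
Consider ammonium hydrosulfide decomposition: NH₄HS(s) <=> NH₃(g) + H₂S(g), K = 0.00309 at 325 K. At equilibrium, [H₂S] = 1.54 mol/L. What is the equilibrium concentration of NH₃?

[NH₃] = 0.00201 mol/L

(NH₄HS is a pure solid — omitted from K.)
At equilibrium, K = [NH₃]·[H₂S] = 0.00309.
([NH₃])·(1.54) = 0.00309
[NH₃] = 0.00201 mol/L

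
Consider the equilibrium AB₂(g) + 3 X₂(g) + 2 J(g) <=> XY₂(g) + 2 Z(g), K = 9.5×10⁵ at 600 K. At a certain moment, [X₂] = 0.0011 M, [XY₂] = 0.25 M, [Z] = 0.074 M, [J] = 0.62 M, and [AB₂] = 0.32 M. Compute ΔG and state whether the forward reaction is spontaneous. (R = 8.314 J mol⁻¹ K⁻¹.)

Q = [XY₂]·[Z]² / ([AB₂]·[X₂]³·[J]²) = (0.25)·(0.074)² / ((0.32)·(0.0011)³·(0.62)²) = 8.36×10⁶
ΔG = RT ln(Q/K) = (8.314 J mol⁻¹ K⁻¹)(600 K) × ln(8.36×10⁶/9.5×10⁵)
   = (4.988 kJ/mol)(2.175) = 10.8 kJ/mol
ΔG > 0, so the forward reaction is non-spontaneous (proceeds in reverse).

ΔG = 10.8 kJ/mol; the forward reaction is non-spontaneous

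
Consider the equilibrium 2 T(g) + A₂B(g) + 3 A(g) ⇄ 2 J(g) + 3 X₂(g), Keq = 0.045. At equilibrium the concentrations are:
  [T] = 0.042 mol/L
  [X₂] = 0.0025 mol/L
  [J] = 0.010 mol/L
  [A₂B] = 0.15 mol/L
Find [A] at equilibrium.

At equilibrium, Keq = [J]²·[X₂]³ / ([T]²·[A₂B]·[A]³) = 0.045.
(0.010)²·(0.0025)³ / ((0.042)²·(0.15)·([A])³) = 0.045
[A]³ = 1.31e-7 ⇒ [A] = 0.0051 mol/L

[A] = 0.0051 mol/L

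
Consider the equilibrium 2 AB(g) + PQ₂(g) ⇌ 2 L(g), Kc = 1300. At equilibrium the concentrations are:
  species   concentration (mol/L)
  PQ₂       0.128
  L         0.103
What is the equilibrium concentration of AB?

[AB] = 0.00798 mol/L

At equilibrium, Kc = [L]² / ([AB]²·[PQ₂]) = 1300.
(0.103)² / (([AB])²·(0.128)) = 1300
[AB]² = 6.38×10⁻⁵ ⇒ [AB] = 0.00798 mol/L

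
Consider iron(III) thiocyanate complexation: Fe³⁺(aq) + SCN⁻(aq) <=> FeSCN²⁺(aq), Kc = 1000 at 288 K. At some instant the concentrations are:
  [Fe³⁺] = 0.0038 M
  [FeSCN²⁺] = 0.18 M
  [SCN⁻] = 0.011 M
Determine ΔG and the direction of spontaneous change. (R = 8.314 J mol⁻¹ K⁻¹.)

Qc = [FeSCN²⁺] / ([Fe³⁺]·[SCN⁻]) = (0.18) / ((0.0038)·(0.011)) = 4310
ΔG = RT ln(Qc/Kc) = (8.314 J mol⁻¹ K⁻¹)(288 K) × ln(4310/1000)
   = (2.394 kJ/mol)(1.461) = 3.50 kJ/mol
ΔG > 0, so the forward reaction is non-spontaneous (proceeds in reverse).

ΔG = 3.50 kJ/mol; the forward reaction is non-spontaneous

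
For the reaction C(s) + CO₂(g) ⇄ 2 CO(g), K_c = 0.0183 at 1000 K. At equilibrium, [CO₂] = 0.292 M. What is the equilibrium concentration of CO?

(C is a pure solid — omitted from K_c.)
At equilibrium, K_c = [CO]² / [CO₂] = 0.0183.
([CO])² / (0.292) = 0.0183
[CO]² = 0.00534 ⇒ [CO] = 0.0731 M

[CO] = 0.0731 M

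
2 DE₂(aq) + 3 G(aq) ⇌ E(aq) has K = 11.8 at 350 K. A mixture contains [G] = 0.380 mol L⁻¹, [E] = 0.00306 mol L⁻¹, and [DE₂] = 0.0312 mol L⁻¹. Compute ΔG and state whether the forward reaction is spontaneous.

ΔG = 4.60 kJ/mol; the forward reaction is non-spontaneous

Q = [E] / ([DE₂]²·[G]³) = (0.00306) / ((0.0312)²·(0.380)³) = 57.3
ΔG = RT ln(Q/K) = (8.314 J mol⁻¹ K⁻¹)(350 K) × ln(57.3/11.8)
   = (2.910 kJ/mol)(1.580) = 4.60 kJ/mol
ΔG > 0, so the forward reaction is non-spontaneous (proceeds in reverse).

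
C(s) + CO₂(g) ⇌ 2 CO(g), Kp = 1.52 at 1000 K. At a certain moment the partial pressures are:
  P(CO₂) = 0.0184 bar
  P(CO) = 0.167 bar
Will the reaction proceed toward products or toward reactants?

at equilibrium

(C is a pure solid — omitted from Qp.)
Qp = P(CO)² / P(CO₂) = (0.167)² / (0.0184) = 1.52
Qp = 1.52 = Kp, so the system is already at equilibrium.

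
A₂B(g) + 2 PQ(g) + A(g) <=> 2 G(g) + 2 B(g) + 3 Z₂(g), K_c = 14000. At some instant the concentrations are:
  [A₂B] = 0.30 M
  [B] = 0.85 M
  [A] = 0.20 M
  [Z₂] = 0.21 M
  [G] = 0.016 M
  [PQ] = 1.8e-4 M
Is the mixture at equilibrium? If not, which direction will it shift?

Q_c = [G]²·[B]²·[Z₂]³ / ([A₂B]·[PQ]²·[A]) = (0.016)²·(0.85)²·(0.21)³ / ((0.30)·(1.8e-4)²·(0.20)) = 880
Q_c = 880 < K_c = 14000: net forward reaction.

no; Q < K, reaction proceeds forward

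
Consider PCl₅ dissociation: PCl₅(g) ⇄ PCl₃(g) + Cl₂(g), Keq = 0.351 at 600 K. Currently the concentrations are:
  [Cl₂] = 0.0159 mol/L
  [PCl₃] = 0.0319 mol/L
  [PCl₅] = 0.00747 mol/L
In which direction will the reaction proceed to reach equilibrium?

Q = [PCl₃]·[Cl₂] / [PCl₅] = (0.0319)·(0.0159) / (0.00747) = 0.0679
Q = 0.0679 < Keq = 0.351, so the forward reaction proceeds.

in the forward direction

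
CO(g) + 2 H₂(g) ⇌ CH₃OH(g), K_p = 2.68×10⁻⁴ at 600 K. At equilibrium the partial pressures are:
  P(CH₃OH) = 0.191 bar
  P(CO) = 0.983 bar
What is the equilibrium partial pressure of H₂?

P(H₂) = 26.9 bar

At equilibrium, K_p = P(CH₃OH) / (P(CO)·P(H₂)²) = 2.68×10⁻⁴.
(0.191) / ((0.983)·(P(H₂))²) = 2.68×10⁻⁴
P(H₂)² = 725 ⇒ P(H₂) = 26.9 bar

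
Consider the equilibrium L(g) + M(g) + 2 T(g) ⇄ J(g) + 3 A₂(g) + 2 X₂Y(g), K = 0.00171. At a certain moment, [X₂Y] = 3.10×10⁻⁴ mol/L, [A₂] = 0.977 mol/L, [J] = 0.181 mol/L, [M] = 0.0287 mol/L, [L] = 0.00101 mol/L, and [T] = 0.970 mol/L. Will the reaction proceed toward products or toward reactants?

Q = [J]·[A₂]³·[X₂Y]² / ([L]·[M]·[T]²) = (0.181)·(0.977)³·(3.10×10⁻⁴)² / ((0.00101)·(0.0287)·(0.970)²) = 5.95×10⁻⁴
Q = 5.95×10⁻⁴ < K = 0.00171, so the forward reaction proceeds.

to the right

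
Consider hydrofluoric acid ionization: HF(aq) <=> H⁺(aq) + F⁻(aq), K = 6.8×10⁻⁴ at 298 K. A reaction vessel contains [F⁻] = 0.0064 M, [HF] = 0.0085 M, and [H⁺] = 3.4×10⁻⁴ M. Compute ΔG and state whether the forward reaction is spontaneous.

Q = [H⁺]·[F⁻] / [HF] = (3.4×10⁻⁴)·(0.0064) / (0.0085) = 2.56×10⁻⁴
ΔG = RT ln(Q/K) = (8.314 J mol⁻¹ K⁻¹)(298 K) × ln(2.56×10⁻⁴/6.8×10⁻⁴)
   = (2.478 kJ/mol)(-0.9769) = -2.42 kJ/mol
ΔG < 0, so the forward reaction is spontaneous (proceeds forward).

ΔG = -2.42 kJ/mol; the forward reaction is spontaneous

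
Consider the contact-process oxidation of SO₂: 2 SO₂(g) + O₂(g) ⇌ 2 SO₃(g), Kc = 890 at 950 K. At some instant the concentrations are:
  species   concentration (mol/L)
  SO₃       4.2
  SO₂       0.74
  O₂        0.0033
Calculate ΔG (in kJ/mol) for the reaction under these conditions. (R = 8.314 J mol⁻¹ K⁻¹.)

ΔG = 18.9 kJ/mol

Qc = [SO₃]² / ([SO₂]²·[O₂]) = (4.2)² / ((0.74)²·(0.0033)) = 9760
ΔG = RT ln(Qc/Kc) = (8.314 J mol⁻¹ K⁻¹)(950 K) × ln(9760/890)
   = (7.898 kJ/mol)(2.395) = 18.9 kJ/mol
ΔG > 0, so the forward reaction is non-spontaneous (proceeds in reverse).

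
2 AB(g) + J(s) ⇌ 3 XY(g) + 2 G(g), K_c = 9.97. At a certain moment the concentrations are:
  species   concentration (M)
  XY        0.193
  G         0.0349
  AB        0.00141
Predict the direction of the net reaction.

to the right

(J is a pure solid — omitted from Q_c.)
Q_c = [XY]³·[G]² / [AB]² = (0.193)³·(0.0349)² / (0.00141)² = 4.40
Q_c = 4.40 < K_c = 9.97, so the forward reaction proceeds.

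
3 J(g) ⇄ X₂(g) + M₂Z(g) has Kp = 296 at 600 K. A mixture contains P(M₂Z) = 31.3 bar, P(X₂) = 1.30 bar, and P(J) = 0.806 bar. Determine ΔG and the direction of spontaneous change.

ΔG = -6.67 kJ/mol; the forward reaction is spontaneous

Qp = P(X₂)·P(M₂Z) / P(J)³ = (1.30)·(31.3) / (0.806)³ = 77.7
ΔG = RT ln(Qp/Kp) = (8.314 J mol⁻¹ K⁻¹)(600 K) × ln(77.7/296)
   = (4.988 kJ/mol)(-1.338) = -6.67 kJ/mol
ΔG < 0, so the forward reaction is spontaneous (proceeds forward).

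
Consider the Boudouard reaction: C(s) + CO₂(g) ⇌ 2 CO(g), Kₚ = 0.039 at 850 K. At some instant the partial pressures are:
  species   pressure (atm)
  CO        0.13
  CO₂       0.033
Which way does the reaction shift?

(C is a pure solid — omitted from Qₚ.)
Qₚ = P(CO)² / P(CO₂) = (0.13)² / (0.033) = 0.51
Qₚ = 0.51 > Kₚ = 0.039, so the reverse reaction proceeds.

to the left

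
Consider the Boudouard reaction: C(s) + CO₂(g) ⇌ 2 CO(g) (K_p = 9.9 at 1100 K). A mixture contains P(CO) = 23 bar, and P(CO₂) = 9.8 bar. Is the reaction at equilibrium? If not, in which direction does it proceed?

(C is a pure solid — omitted from Q_p.)
Q_p = P(CO)² / P(CO₂) = (23)² / (9.8) = 54
Q_p = 54 > K_p = 9.9, so the reverse reaction proceeds.

toward reactants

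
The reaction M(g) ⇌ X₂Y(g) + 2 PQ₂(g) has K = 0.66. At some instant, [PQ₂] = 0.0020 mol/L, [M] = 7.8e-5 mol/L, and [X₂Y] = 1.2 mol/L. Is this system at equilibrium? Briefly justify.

no; Q < K, reaction proceeds forward

Q = [X₂Y]·[PQ₂]² / [M] = (1.2)·(0.0020)² / (7.8e-5) = 0.062
Q = 0.062 < K = 0.66: net forward reaction.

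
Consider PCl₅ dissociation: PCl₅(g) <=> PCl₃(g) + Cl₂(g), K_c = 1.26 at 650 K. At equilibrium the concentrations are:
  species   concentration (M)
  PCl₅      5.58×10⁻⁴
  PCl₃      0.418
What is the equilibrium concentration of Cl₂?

At equilibrium, K_c = [PCl₃]·[Cl₂] / [PCl₅] = 1.26.
(0.418)·([Cl₂]) / (5.58×10⁻⁴) = 1.26
[Cl₂] = 0.00168 M

[Cl₂] = 0.00168 M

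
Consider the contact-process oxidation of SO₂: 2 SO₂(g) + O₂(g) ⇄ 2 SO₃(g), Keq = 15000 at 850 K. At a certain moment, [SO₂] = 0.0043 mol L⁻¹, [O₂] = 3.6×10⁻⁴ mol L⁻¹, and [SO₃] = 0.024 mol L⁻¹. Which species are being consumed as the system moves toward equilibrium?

Q = [SO₃]² / ([SO₂]²·[O₂]) = (0.024)² / ((0.0043)²·(3.6×10⁻⁴)) = 87000
Q = 87000 > Keq = 15000: net reverse reaction.

SO₃ (products)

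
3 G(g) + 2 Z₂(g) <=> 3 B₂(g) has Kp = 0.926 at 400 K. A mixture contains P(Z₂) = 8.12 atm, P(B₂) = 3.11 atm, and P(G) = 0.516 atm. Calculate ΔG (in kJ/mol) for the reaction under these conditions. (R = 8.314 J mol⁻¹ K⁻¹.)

Qp = P(B₂)³ / (P(G)³·P(Z₂)²) = (3.11)³ / ((0.516)³·(8.12)²) = 3.32
ΔG = RT ln(Qp/Kp) = (8.314 J mol⁻¹ K⁻¹)(400 K) × ln(3.32/0.926)
   = (3.326 kJ/mol)(1.277) = 4.25 kJ/mol
ΔG > 0, so the forward reaction is non-spontaneous (proceeds in reverse).

ΔG = 4.25 kJ/mol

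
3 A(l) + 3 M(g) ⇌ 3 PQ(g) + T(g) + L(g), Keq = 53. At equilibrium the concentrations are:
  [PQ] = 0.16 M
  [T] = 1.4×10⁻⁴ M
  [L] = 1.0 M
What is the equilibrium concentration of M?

[M] = 0.0022 M

(A is a pure liquid — omitted from Keq.)
At equilibrium, Keq = [PQ]³·[T]·[L] / [M]³ = 53.
(0.16)³·(1.4×10⁻⁴)·(1.0) / ([M])³ = 53
[M]³ = 1.08×10⁻⁸ ⇒ [M] = 0.0022 M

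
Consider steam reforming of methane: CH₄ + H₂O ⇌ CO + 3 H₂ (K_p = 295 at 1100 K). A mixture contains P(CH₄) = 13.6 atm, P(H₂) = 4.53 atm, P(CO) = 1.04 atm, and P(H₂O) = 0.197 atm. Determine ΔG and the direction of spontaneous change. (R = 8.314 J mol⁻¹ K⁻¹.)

ΔG = -19.2 kJ/mol; the forward reaction is spontaneous

Q_p = P(CO)·P(H₂)³ / (P(CH₄)·P(H₂O)) = (1.04)·(4.53)³ / ((13.6)·(0.197)) = 36.1
ΔG = RT ln(Q_p/K_p) = (8.314 J mol⁻¹ K⁻¹)(1100 K) × ln(36.1/295)
   = (9.145 kJ/mol)(-2.101) = -19.2 kJ/mol
ΔG < 0, so the forward reaction is spontaneous (proceeds forward).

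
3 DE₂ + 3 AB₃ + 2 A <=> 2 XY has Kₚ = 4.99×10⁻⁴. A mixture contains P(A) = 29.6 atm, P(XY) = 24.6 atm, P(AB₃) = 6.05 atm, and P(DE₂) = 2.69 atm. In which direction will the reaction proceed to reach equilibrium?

Qₚ = P(XY)² / (P(DE₂)³·P(AB₃)³·P(A)²) = (24.6)² / ((2.69)³·(6.05)³·(29.6)²) = 1.60×10⁻⁴
Qₚ = 1.60×10⁻⁴ < Kₚ = 4.99×10⁻⁴, so the forward reaction proceeds.

to the right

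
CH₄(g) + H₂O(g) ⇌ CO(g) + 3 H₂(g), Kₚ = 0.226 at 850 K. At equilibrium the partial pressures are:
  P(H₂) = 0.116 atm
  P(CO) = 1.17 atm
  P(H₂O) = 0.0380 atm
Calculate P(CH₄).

P(CH₄) = 0.213 atm

At equilibrium, Kₚ = P(CO)·P(H₂)³ / (P(CH₄)·P(H₂O)) = 0.226.
(1.17)·(0.116)³ / ((P(CH₄))·(0.0380)) = 0.226
P(CH₄) = 0.213 atm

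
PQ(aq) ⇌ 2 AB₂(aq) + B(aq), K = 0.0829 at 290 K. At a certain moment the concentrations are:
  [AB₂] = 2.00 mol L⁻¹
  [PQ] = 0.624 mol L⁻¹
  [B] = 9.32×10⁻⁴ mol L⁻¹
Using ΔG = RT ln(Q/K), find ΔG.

Q = [AB₂]²·[B] / [PQ] = (2.00)²·(9.32×10⁻⁴) / (0.624) = 0.00597
ΔG = RT ln(Q/K) = (8.314 J mol⁻¹ K⁻¹)(290 K) × ln(0.00597/0.0829)
   = (2.411 kJ/mol)(-2.631) = -6.34 kJ/mol
ΔG < 0, so the forward reaction is spontaneous (proceeds forward).

ΔG = -6.34 kJ/mol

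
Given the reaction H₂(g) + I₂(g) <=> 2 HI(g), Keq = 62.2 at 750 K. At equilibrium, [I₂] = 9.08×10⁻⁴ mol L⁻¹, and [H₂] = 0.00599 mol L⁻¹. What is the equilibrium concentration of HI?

At equilibrium, Keq = [HI]² / ([H₂]·[I₂]) = 62.2.
([HI])² / ((0.00599)·(9.08×10⁻⁴)) = 62.2
[HI]² = 3.38×10⁻⁴ ⇒ [HI] = 0.0184 mol L⁻¹

[HI] = 0.0184 mol L⁻¹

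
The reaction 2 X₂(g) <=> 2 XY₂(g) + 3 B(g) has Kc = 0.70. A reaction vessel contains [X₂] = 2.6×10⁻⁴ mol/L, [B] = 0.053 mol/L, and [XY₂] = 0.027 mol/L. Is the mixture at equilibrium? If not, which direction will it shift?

no; Q > K, reaction proceeds in reverse

Qc = [XY₂]²·[B]³ / [X₂]² = (0.027)²·(0.053)³ / (2.6×10⁻⁴)² = 1.6
Qc = 1.6 > Kc = 0.70: net reverse reaction.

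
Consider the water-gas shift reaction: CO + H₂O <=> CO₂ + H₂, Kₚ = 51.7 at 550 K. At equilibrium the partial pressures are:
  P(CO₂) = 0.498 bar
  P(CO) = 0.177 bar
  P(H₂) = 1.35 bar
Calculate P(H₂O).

P(H₂O) = 0.0735 bar

At equilibrium, Kₚ = P(CO₂)·P(H₂) / (P(CO)·P(H₂O)) = 51.7.
(0.498)·(1.35) / ((0.177)·(P(H₂O))) = 51.7
P(H₂O) = 0.0735 bar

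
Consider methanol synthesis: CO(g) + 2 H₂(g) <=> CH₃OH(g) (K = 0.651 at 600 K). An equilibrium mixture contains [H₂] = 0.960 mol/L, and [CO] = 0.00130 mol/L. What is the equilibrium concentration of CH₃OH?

[CH₃OH] = 7.80e-4 mol/L

At equilibrium, K = [CH₃OH] / ([CO]·[H₂]²) = 0.651.
([CH₃OH]) / ((0.00130)·(0.960)²) = 0.651
[CH₃OH] = 7.80e-4 mol/L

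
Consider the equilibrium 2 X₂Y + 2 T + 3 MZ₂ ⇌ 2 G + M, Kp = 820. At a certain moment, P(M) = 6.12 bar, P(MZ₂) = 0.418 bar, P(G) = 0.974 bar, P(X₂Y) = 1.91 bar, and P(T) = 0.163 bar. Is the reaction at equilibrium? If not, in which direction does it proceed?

neither direction; the system is at equilibrium

Qp = P(G)²·P(M) / (P(X₂Y)²·P(T)²·P(MZ₂)³) = (0.974)²·(6.12) / ((1.91)²·(0.163)²·(0.418)³) = 820
Qp = 820 = Kp, so the system is already at equilibrium.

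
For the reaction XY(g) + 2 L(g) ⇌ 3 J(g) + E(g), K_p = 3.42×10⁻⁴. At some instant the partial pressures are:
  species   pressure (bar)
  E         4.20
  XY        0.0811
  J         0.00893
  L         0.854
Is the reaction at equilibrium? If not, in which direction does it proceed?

toward products

Q_p = P(J)³·P(E) / (P(XY)·P(L)²) = (0.00893)³·(4.20) / ((0.0811)·(0.854)²) = 5.06×10⁻⁵
Q_p = 5.06×10⁻⁵ < K_p = 3.42×10⁻⁴, so the forward reaction proceeds.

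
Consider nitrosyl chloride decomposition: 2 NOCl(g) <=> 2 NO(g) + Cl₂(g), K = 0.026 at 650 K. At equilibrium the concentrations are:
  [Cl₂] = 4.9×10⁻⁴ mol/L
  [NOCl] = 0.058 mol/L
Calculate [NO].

At equilibrium, K = [NO]²·[Cl₂] / [NOCl]² = 0.026.
([NO])²·(4.9×10⁻⁴) / (0.058)² = 0.026
[NO]² = 0.178 ⇒ [NO] = 0.42 mol/L

[NO] = 0.42 mol/L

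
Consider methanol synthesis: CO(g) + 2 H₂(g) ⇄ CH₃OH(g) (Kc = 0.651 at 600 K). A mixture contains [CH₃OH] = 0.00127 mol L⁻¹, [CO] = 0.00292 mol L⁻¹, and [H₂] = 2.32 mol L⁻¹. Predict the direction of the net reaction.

Qc = [CH₃OH] / ([CO]·[H₂]²) = (0.00127) / ((0.00292)·(2.32)²) = 0.0808
Qc = 0.0808 < Kc = 0.651, so the forward reaction proceeds.

in the forward direction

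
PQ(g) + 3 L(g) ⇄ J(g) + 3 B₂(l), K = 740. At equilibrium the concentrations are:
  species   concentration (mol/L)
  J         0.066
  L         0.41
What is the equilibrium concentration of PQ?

(B₂ is a pure liquid — omitted from K.)
At equilibrium, K = [J] / ([PQ]·[L]³) = 740.
(0.066) / (([PQ])·(0.41)³) = 740
[PQ] = 0.00129 = 0.0013 mol/L

[PQ] = 0.0013 mol/L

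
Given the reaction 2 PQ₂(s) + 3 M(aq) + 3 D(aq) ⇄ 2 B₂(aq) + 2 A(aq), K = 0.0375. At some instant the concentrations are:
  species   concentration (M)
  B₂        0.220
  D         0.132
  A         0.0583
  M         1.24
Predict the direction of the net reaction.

at equilibrium

(PQ₂ is a pure solid — omitted from Q.)
Q = [B₂]²·[A]² / ([M]³·[D]³) = (0.220)²·(0.0583)² / ((1.24)³·(0.132)³) = 0.0375
Q = 0.0375 = K, so the system is already at equilibrium.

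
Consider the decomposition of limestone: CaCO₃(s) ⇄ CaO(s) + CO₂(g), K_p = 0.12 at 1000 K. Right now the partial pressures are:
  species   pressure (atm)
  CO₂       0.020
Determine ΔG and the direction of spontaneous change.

ΔG = -14.9 kJ/mol; the forward reaction is spontaneous

(CaCO₃, CaO are pure solids — omitted from Q_p.)
Q_p = P(CO₂) = 0.0200
ΔG = RT ln(Q_p/K_p) = (8.314 J mol⁻¹ K⁻¹)(1000 K) × ln(0.0200/0.12)
   = (8.314 kJ/mol)(-1.792) = -14.9 kJ/mol
ΔG < 0, so the forward reaction is spontaneous (proceeds forward).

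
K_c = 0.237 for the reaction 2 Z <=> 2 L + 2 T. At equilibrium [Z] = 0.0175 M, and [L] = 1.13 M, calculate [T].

[T] = 0.00754 M

At equilibrium, K_c = [L]²·[T]² / [Z]² = 0.237.
(1.13)²·([T])² / (0.0175)² = 0.237
[T]² = 5.68e-5 ⇒ [T] = 0.00754 M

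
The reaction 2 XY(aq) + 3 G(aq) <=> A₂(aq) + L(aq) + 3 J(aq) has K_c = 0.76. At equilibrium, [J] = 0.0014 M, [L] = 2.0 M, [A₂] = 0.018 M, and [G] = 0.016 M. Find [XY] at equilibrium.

At equilibrium, K_c = [A₂]·[L]·[J]³ / ([XY]²·[G]³) = 0.76.
(0.018)·(2.0)·(0.0014)³ / (([XY])²·(0.016)³) = 0.76
[XY]² = 3.17×10⁻⁵ ⇒ [XY] = 0.0056 M

[XY] = 0.0056 M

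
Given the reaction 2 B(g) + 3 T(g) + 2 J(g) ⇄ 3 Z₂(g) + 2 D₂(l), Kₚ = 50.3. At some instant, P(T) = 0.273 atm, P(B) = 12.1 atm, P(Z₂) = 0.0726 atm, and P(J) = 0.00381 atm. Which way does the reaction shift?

(D₂ is a pure liquid — omitted from Qₚ.)
Qₚ = P(Z₂)³ / (P(B)²·P(T)³·P(J)²) = (0.0726)³ / ((12.1)²·(0.273)³·(0.00381)²) = 8.85
Qₚ = 8.85 < Kₚ = 50.3, so the forward reaction proceeds.

forward (toward products)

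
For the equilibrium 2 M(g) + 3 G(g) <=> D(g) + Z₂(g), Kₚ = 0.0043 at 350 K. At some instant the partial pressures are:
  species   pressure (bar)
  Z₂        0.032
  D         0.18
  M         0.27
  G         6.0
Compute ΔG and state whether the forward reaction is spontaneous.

Qₚ = P(D)·P(Z₂) / (P(M)²·P(G)³) = (0.18)·(0.032) / ((0.27)²·(6.0)³) = 3.66×10⁻⁴
ΔG = RT ln(Qₚ/Kₚ) = (8.314 J mol⁻¹ K⁻¹)(350 K) × ln(3.66×10⁻⁴/0.0043)
   = (2.910 kJ/mol)(-2.464) = -7.17 kJ/mol
ΔG < 0, so the forward reaction is spontaneous (proceeds forward).

ΔG = -7.17 kJ/mol; the forward reaction is spontaneous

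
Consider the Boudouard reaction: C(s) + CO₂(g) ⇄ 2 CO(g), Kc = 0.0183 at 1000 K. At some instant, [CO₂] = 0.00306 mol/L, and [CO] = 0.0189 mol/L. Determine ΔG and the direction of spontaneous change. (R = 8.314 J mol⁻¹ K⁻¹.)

(C is a pure solid — omitted from Qc.)
Qc = [CO]² / [CO₂] = (0.0189)² / (0.00306) = 0.117
ΔG = RT ln(Qc/Kc) = (8.314 J mol⁻¹ K⁻¹)(1000 K) × ln(0.117/0.0183)
   = (8.314 kJ/mol)(1.855) = 15.4 kJ/mol
ΔG > 0, so the forward reaction is non-spontaneous (proceeds in reverse).

ΔG = 15.4 kJ/mol; the forward reaction is non-spontaneous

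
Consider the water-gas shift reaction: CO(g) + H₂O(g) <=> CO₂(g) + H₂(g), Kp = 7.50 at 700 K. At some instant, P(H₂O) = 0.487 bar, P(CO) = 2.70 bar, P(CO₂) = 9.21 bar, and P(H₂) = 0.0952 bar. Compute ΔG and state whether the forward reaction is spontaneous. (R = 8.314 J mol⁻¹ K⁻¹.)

ΔG = -14.1 kJ/mol; the forward reaction is spontaneous

Qp = P(CO₂)·P(H₂) / (P(CO)·P(H₂O)) = (9.21)·(0.0952) / ((2.70)·(0.487)) = 0.667
ΔG = RT ln(Qp/Kp) = (8.314 J mol⁻¹ K⁻¹)(700 K) × ln(0.667/7.50)
   = (5.820 kJ/mol)(-2.420) = -14.1 kJ/mol
ΔG < 0, so the forward reaction is spontaneous (proceeds forward).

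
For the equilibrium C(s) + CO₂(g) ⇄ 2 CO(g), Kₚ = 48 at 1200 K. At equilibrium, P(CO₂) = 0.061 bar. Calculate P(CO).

(C is a pure solid — omitted from Kₚ.)
At equilibrium, Kₚ = P(CO)² / P(CO₂) = 48.
(P(CO))² / (0.061) = 48
P(CO)² = 2.93 ⇒ P(CO) = 1.7 bar

P(CO) = 1.7 bar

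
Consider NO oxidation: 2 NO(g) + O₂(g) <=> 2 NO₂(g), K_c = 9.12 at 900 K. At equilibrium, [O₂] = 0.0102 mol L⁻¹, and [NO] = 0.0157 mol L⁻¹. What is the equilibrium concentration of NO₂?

[NO₂] = 0.00479 mol L⁻¹

At equilibrium, K_c = [NO₂]² / ([NO]²·[O₂]) = 9.12.
([NO₂])² / ((0.0157)²·(0.0102)) = 9.12
[NO₂]² = 2.29×10⁻⁵ ⇒ [NO₂] = 0.00479 mol L⁻¹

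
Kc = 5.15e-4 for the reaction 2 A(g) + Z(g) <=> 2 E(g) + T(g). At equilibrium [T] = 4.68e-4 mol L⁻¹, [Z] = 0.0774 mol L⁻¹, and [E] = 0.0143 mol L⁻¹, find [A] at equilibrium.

At equilibrium, Kc = [E]²·[T] / ([A]²·[Z]) = 5.15e-4.
(0.0143)²·(4.68e-4) / (([A])²·(0.0774)) = 5.15e-4
[A]² = 0.00240 ⇒ [A] = 0.0490 mol L⁻¹

[A] = 0.0490 mol L⁻¹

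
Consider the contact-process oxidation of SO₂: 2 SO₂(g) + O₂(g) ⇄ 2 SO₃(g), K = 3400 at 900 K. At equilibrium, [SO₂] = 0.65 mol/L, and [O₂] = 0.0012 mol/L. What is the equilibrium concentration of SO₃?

[SO₃] = 1.3 mol/L

At equilibrium, K = [SO₃]² / ([SO₂]²·[O₂]) = 3400.
([SO₃])² / ((0.65)²·(0.0012)) = 3400
[SO₃]² = 1.72 ⇒ [SO₃] = 1.3 mol/L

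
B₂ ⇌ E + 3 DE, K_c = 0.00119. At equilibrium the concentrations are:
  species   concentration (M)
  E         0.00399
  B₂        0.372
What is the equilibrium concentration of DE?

At equilibrium, K_c = [E]·[DE]³ / [B₂] = 0.00119.
(0.00399)·([DE])³ / (0.372) = 0.00119
[DE]³ = 0.111 ⇒ [DE] = 0.481 M

[DE] = 0.481 M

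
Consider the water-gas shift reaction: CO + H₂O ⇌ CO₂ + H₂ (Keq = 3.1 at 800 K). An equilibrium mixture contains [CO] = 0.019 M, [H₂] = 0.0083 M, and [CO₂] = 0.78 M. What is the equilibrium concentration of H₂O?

[H₂O] = 0.11 M

At equilibrium, Keq = [CO₂]·[H₂] / ([CO]·[H₂O]) = 3.1.
(0.78)·(0.0083) / ((0.019)·([H₂O])) = 3.1
[H₂O] = 0.110 = 0.11 M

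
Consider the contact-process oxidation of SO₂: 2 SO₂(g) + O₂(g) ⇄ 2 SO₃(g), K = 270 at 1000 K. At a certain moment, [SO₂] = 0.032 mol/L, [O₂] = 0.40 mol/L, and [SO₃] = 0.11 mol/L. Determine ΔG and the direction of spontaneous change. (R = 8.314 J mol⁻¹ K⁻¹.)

ΔG = -18.4 kJ/mol; the forward reaction is spontaneous

Q = [SO₃]² / ([SO₂]²·[O₂]) = (0.11)² / ((0.032)²·(0.40)) = 29.5
ΔG = RT ln(Q/K) = (8.314 J mol⁻¹ K⁻¹)(1000 K) × ln(29.5/270)
   = (8.314 kJ/mol)(-2.214) = -18.4 kJ/mol
ΔG < 0, so the forward reaction is spontaneous (proceeds forward).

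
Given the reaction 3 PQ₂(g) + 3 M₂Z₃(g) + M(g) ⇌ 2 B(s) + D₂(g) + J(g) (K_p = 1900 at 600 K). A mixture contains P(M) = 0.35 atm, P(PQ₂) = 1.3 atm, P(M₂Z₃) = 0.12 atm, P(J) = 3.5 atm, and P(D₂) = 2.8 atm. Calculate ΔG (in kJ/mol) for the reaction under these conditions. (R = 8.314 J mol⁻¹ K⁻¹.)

ΔG = 6.77 kJ/mol

(B is a pure solid — omitted from Q_p.)
Q_p = P(D₂)·P(J) / (P(PQ₂)³·P(M₂Z₃)³·P(M)) = (2.8)·(3.5) / ((1.3)³·(0.12)³·(0.35)) = 7380
ΔG = RT ln(Q_p/K_p) = (8.314 J mol⁻¹ K⁻¹)(600 K) × ln(7380/1900)
   = (4.988 kJ/mol)(1.357) = 6.77 kJ/mol
ΔG > 0, so the forward reaction is non-spontaneous (proceeds in reverse).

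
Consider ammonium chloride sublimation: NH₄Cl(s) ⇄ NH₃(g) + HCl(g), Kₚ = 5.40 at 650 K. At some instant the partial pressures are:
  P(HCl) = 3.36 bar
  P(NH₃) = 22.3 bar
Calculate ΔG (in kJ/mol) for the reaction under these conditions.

ΔG = 14.2 kJ/mol

(NH₄Cl is a pure solid — omitted from Qₚ.)
Qₚ = P(NH₃)·P(HCl) = (22.3)·(3.36) = 74.9
ΔG = RT ln(Qₚ/Kₚ) = (8.314 J mol⁻¹ K⁻¹)(650 K) × ln(74.9/5.40)
   = (5.404 kJ/mol)(2.630) = 14.2 kJ/mol
ΔG > 0, so the forward reaction is non-spontaneous (proceeds in reverse).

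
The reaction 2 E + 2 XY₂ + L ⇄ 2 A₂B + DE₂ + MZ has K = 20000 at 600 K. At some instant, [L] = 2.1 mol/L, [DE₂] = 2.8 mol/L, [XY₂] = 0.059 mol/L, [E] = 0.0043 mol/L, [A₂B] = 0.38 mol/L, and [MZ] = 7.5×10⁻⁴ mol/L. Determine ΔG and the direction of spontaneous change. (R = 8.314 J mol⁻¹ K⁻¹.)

ΔG = -10.9 kJ/mol; the forward reaction is spontaneous

Q = [A₂B]²·[DE₂]·[MZ] / ([E]²·[XY₂]²·[L]) = (0.38)²·(2.8)·(7.5×10⁻⁴) / ((0.0043)²·(0.059)²·(2.1)) = 2240
ΔG = RT ln(Q/K) = (8.314 J mol⁻¹ K⁻¹)(600 K) × ln(2240/20000)
   = (4.988 kJ/mol)(-2.189) = -10.9 kJ/mol
ΔG < 0, so the forward reaction is spontaneous (proceeds forward).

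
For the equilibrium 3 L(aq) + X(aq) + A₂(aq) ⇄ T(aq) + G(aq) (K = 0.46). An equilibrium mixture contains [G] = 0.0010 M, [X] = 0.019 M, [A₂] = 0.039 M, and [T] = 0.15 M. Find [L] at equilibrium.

At equilibrium, K = [T]·[G] / ([L]³·[X]·[A₂]) = 0.46.
(0.15)·(0.0010) / (([L])³·(0.019)·(0.039)) = 0.46
[L]³ = 0.440 ⇒ [L] = 0.76 M

[L] = 0.76 M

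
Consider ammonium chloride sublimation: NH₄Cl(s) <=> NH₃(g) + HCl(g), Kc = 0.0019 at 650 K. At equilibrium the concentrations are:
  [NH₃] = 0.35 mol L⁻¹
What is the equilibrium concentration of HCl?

(NH₄Cl is a pure solid — omitted from Kc.)
At equilibrium, Kc = [NH₃]·[HCl] = 0.0019.
(0.35)·([HCl]) = 0.0019
[HCl] = 0.00543 = 0.0054 mol L⁻¹

[HCl] = 0.0054 mol L⁻¹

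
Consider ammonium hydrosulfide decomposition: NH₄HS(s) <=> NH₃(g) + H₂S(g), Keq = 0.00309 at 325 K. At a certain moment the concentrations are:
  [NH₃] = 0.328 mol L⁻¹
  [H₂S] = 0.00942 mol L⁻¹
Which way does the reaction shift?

(NH₄HS is a pure solid — omitted from Q.)
Q = [NH₃]·[H₂S] = (0.328)·(0.00942) = 0.00309
Q = 0.00309 = Keq, so the system is already at equilibrium.

at equilibrium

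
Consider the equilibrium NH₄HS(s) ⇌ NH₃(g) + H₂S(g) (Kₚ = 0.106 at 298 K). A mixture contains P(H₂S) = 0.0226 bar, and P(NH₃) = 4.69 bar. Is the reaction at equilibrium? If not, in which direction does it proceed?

(NH₄HS is a pure solid — omitted from Qₚ.)
Qₚ = P(NH₃)·P(H₂S) = (4.69)·(0.0226) = 0.106
Qₚ = 0.106 = Kₚ, so the system is already at equilibrium.

neither direction; the system is at equilibrium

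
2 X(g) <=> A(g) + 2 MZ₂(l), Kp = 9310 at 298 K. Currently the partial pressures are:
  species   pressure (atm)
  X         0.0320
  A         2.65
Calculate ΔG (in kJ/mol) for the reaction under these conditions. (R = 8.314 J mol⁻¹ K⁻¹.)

(MZ₂ is a pure liquid — omitted from Qp.)
Qp = P(A) / P(X)² = (2.65) / (0.0320)² = 2590
ΔG = RT ln(Qp/Kp) = (8.314 J mol⁻¹ K⁻¹)(298 K) × ln(2590/9310)
   = (2.478 kJ/mol)(-1.279) = -3.17 kJ/mol
ΔG < 0, so the forward reaction is spontaneous (proceeds forward).

ΔG = -3.17 kJ/mol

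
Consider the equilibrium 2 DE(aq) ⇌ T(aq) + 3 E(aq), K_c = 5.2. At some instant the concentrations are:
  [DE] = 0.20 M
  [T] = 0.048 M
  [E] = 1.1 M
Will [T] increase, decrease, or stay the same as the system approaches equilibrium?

Q_c = [T]·[E]³ / [DE]² = (0.048)·(1.1)³ / (0.20)² = 1.6
Q_c = 1.6 < K_c = 5.2: net forward reaction.
T is a product, so it increases.

increase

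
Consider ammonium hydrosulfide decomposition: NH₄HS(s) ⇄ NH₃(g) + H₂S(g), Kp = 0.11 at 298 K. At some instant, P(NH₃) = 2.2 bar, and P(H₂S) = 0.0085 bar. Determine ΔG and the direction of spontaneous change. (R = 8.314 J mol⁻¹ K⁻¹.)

(NH₄HS is a pure solid — omitted from Qp.)
Qp = P(NH₃)·P(H₂S) = (2.2)·(0.0085) = 0.0187
ΔG = RT ln(Qp/Kp) = (8.314 J mol⁻¹ K⁻¹)(298 K) × ln(0.0187/0.11)
   = (2.478 kJ/mol)(-1.772) = -4.39 kJ/mol
ΔG < 0, so the forward reaction is spontaneous (proceeds forward).

ΔG = -4.39 kJ/mol; the forward reaction is spontaneous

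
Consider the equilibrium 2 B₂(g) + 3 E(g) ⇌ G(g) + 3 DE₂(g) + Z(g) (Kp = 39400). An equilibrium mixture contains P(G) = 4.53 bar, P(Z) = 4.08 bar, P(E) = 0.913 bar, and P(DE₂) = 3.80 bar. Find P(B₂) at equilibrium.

At equilibrium, Kp = P(G)·P(DE₂)³·P(Z) / (P(B₂)²·P(E)³) = 39400.
(4.53)·(3.80)³·(4.08) / ((P(B₂))²·(0.913)³) = 39400
P(B₂)² = 0.0338 ⇒ P(B₂) = 0.184 bar

P(B₂) = 0.184 bar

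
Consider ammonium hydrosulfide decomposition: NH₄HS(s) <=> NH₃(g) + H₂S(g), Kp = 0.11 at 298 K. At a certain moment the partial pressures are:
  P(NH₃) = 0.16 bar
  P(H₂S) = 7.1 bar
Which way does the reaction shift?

toward reactants

(NH₄HS is a pure solid — omitted from Qp.)
Qp = P(NH₃)·P(H₂S) = (0.16)·(7.1) = 1.1
Qp = 1.1 > Kp = 0.11, so the reverse reaction proceeds.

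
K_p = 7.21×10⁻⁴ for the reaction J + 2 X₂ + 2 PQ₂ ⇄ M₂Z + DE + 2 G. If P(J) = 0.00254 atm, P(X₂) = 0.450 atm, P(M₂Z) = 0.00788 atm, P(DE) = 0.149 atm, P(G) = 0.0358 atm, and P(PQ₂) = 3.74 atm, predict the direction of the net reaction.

Q_p = P(M₂Z)·P(DE)·P(G)² / (P(J)·P(X₂)²·P(PQ₂)²) = (0.00788)·(0.149)·(0.0358)² / ((0.00254)·(0.450)²·(3.74)²) = 2.09×10⁻⁴
Q_p = 2.09×10⁻⁴ < K_p = 7.21×10⁻⁴, so the forward reaction proceeds.

to the right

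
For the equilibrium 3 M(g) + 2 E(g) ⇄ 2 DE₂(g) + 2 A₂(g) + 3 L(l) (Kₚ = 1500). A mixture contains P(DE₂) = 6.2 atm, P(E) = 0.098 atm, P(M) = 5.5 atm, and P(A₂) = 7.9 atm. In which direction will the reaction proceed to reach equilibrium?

(L is a pure liquid — omitted from Qₚ.)
Qₚ = P(DE₂)²·P(A₂)² / (P(M)³·P(E)²) = (6.2)²·(7.9)² / ((5.5)³·(0.098)²) = 1500
Qₚ = 1500 = Kₚ, so the system is already at equilibrium.

no net change (already at equilibrium)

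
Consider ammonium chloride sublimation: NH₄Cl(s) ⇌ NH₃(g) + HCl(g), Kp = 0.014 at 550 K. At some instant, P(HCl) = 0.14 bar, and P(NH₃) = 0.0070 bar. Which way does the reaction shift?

(NH₄Cl is a pure solid — omitted from Qp.)
Qp = P(NH₃)·P(HCl) = (0.0070)·(0.14) = 9.8×10⁻⁴
Qp = 9.8×10⁻⁴ < Kp = 0.014, so the forward reaction proceeds.

toward products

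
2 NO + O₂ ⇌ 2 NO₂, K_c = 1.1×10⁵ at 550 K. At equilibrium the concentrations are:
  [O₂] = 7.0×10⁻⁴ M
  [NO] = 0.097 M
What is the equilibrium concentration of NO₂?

[NO₂] = 0.85 M

At equilibrium, K_c = [NO₂]² / ([NO]²·[O₂]) = 1.1×10⁵.
([NO₂])² / ((0.097)²·(7.0×10⁻⁴)) = 1.1×10⁵
[NO₂]² = 0.724 ⇒ [NO₂] = 0.85 M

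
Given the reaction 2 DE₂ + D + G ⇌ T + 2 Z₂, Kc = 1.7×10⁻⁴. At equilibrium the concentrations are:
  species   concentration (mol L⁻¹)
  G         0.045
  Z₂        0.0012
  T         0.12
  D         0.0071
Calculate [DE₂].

[DE₂] = 1.8 mol L⁻¹

At equilibrium, Kc = [T]·[Z₂]² / ([DE₂]²·[D]·[G]) = 1.7×10⁻⁴.
(0.12)·(0.0012)² / (([DE₂])²·(0.0071)·(0.045)) = 1.7×10⁻⁴
[DE₂]² = 3.18 ⇒ [DE₂] = 1.8 mol L⁻¹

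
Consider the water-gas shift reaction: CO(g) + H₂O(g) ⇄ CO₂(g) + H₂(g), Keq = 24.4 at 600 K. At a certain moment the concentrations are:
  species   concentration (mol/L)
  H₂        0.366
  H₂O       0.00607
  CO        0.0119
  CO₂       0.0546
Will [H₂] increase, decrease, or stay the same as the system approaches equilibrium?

decrease

Q = [CO₂]·[H₂] / ([CO]·[H₂O]) = (0.0546)·(0.366) / ((0.0119)·(0.00607)) = 277
Q = 277 > Keq = 24.4: net reverse reaction.
H₂ is a product, so it decreases.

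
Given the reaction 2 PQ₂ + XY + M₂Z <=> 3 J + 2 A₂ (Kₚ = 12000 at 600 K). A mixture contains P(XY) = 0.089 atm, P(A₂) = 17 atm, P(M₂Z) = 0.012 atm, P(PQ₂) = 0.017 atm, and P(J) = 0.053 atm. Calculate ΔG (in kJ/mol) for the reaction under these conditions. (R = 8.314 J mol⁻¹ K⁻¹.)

ΔG = 12.2 kJ/mol

Qₚ = P(J)³·P(A₂)² / (P(PQ₂)²·P(XY)·P(M₂Z)) = (0.053)³·(17)² / ((0.017)²·(0.089)·(0.012)) = 1.39e5
ΔG = RT ln(Qₚ/Kₚ) = (8.314 J mol⁻¹ K⁻¹)(600 K) × ln(1.39e5/12000)
   = (4.988 kJ/mol)(2.450) = 12.2 kJ/mol
ΔG > 0, so the forward reaction is non-spontaneous (proceeds in reverse).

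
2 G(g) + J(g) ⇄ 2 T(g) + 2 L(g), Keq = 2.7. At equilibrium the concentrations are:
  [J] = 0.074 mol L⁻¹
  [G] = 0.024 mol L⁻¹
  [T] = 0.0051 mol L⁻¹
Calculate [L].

[L] = 2.1 mol L⁻¹

At equilibrium, Keq = [T]²·[L]² / ([G]²·[J]) = 2.7.
(0.0051)²·([L])² / ((0.024)²·(0.074)) = 2.7
[L]² = 4.42 ⇒ [L] = 2.1 mol L⁻¹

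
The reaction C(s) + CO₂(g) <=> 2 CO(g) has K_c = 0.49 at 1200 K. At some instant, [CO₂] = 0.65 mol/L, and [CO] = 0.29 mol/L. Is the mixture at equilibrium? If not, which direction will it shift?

no; Q < K, reaction proceeds forward

(C is a pure solid — omitted from Q_c.)
Q_c = [CO]² / [CO₂] = (0.29)² / (0.65) = 0.13
Q_c = 0.13 < K_c = 0.49: net forward reaction.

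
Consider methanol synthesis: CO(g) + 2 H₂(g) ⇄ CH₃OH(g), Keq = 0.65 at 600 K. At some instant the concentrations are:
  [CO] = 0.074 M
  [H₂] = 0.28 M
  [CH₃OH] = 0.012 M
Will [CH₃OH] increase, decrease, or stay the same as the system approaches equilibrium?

Q = [CH₃OH] / ([CO]·[H₂]²) = (0.012) / ((0.074)·(0.28)²) = 2.1
Q = 2.1 > Keq = 0.65: net reverse reaction.
CH₃OH is a product, so it decreases.

decrease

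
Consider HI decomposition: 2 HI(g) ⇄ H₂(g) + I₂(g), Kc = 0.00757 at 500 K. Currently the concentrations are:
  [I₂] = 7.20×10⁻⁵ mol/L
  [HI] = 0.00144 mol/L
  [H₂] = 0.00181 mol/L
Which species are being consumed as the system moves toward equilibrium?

Qc = [H₂]·[I₂] / [HI]² = (0.00181)·(7.20×10⁻⁵) / (0.00144)² = 0.0628
Qc = 0.0628 > Kc = 0.00757: net reverse reaction.

H₂, I₂ (products)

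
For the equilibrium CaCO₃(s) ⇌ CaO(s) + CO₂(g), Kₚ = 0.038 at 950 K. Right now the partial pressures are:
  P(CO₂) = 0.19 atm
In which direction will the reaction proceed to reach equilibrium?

to the left

(CaCO₃, CaO are pure solids — omitted from Qₚ.)
Qₚ = P(CO₂) = 0.19
Qₚ = 0.19 > Kₚ = 0.038, so the reverse reaction proceeds.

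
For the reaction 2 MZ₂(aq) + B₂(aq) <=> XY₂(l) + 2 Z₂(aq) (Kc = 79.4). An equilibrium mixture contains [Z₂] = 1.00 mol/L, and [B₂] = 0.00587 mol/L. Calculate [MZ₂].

(XY₂ is a pure liquid — omitted from Kc.)
At equilibrium, Kc = [Z₂]² / ([MZ₂]²·[B₂]) = 79.4.
(1.00)² / (([MZ₂])²·(0.00587)) = 79.4
[MZ₂]² = 2.15 ⇒ [MZ₂] = 1.46 mol/L

[MZ₂] = 1.46 mol/L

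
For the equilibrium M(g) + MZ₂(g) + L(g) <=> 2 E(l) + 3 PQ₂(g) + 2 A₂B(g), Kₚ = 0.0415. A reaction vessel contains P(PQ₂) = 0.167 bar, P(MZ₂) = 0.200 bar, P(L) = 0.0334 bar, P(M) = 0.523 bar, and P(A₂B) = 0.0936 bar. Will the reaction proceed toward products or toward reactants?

toward products

(E is a pure liquid — omitted from Qₚ.)
Qₚ = P(PQ₂)³·P(A₂B)² / (P(M)·P(MZ₂)·P(L)) = (0.167)³·(0.0936)² / ((0.523)·(0.200)·(0.0334)) = 0.0117
Qₚ = 0.0117 < Kₚ = 0.0415, so the forward reaction proceeds.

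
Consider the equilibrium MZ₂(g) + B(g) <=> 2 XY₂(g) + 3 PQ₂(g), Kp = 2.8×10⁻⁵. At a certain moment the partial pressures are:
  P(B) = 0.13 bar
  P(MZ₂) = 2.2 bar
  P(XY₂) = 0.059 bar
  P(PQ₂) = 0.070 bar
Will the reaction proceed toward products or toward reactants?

toward products

Qp = P(XY₂)²·P(PQ₂)³ / (P(MZ₂)·P(B)) = (0.059)²·(0.070)³ / ((2.2)·(0.13)) = 4.2×10⁻⁶
Qp = 4.2×10⁻⁶ < Kp = 2.8×10⁻⁵, so the forward reaction proceeds.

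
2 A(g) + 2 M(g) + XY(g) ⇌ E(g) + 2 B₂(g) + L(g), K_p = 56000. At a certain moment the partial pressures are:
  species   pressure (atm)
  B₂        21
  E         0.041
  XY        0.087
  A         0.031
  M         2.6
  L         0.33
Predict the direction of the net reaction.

forward (toward products)

Q_p = P(E)·P(B₂)²·P(L) / (P(A)²·P(M)²·P(XY)) = (0.041)·(21)²·(0.33) / ((0.031)²·(2.6)²·(0.087)) = 11000
Q_p = 11000 < K_p = 56000, so the forward reaction proceeds.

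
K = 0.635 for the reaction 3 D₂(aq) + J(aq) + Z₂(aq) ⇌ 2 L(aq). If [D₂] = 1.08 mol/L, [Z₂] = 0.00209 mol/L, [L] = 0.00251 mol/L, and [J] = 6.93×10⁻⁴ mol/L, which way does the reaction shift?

Q = [L]² / ([D₂]³·[J]·[Z₂]) = (0.00251)² / ((1.08)³·(6.93×10⁻⁴)·(0.00209)) = 3.45
Q = 3.45 > K = 0.635, so the reverse reaction proceeds.

in the reverse direction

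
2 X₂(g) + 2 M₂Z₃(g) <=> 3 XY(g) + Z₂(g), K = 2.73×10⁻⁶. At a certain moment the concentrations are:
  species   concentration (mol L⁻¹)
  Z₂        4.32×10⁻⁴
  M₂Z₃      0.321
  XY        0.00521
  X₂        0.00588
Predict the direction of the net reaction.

Q = [XY]³·[Z₂] / ([X₂]²·[M₂Z₃]²) = (0.00521)³·(4.32×10⁻⁴) / ((0.00588)²·(0.321)²) = 1.71×10⁻⁵
Q = 1.71×10⁻⁵ > K = 2.73×10⁻⁶, so the reverse reaction proceeds.

in the reverse direction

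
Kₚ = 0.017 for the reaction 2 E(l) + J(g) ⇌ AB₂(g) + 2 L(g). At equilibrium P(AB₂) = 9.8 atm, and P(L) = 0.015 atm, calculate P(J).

P(J) = 0.13 atm

(E is a pure liquid — omitted from Kₚ.)
At equilibrium, Kₚ = P(AB₂)·P(L)² / P(J) = 0.017.
(9.8)·(0.015)² / (P(J)) = 0.017
P(J) = 0.130 = 0.13 atm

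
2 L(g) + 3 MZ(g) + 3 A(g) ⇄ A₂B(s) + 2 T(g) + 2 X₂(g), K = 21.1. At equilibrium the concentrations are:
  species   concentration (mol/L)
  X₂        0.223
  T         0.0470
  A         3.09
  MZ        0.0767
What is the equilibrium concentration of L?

[L] = 0.0198 mol/L

(A₂B is a pure solid — omitted from K.)
At equilibrium, K = [T]²·[X₂]² / ([L]²·[MZ]³·[A]³) = 21.1.
(0.0470)²·(0.223)² / (([L])²·(0.0767)³·(3.09)³) = 21.1
[L]² = 3.91e-4 ⇒ [L] = 0.0198 mol/L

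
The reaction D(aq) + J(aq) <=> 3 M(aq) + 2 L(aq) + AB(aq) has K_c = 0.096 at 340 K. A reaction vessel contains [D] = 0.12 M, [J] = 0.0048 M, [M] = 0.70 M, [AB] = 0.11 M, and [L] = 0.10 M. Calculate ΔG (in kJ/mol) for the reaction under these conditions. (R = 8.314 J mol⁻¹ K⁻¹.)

Q_c = [M]³·[L]²·[AB] / ([D]·[J]) = (0.70)³·(0.10)²·(0.11) / ((0.12)·(0.0048)) = 0.655
ΔG = RT ln(Q_c/K_c) = (8.314 J mol⁻¹ K⁻¹)(340 K) × ln(0.655/0.096)
   = (2.827 kJ/mol)(1.920) = 5.43 kJ/mol
ΔG > 0, so the forward reaction is non-spontaneous (proceeds in reverse).

ΔG = 5.43 kJ/mol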